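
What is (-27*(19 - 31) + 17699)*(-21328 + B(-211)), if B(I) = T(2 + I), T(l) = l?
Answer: -388161351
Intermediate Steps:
B(I) = 2 + I
(-27*(19 - 31) + 17699)*(-21328 + B(-211)) = (-27*(19 - 31) + 17699)*(-21328 + (2 - 211)) = (-27*(-12) + 17699)*(-21328 - 209) = (324 + 17699)*(-21537) = 18023*(-21537) = -388161351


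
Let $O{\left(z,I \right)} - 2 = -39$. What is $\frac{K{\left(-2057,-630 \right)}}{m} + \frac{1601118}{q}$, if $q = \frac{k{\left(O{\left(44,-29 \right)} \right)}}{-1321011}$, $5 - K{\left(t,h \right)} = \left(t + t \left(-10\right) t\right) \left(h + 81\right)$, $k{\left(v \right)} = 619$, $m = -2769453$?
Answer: $- \frac{5857640401644448532}{1714291407} \approx -3.4169 \cdot 10^{9}$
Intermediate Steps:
$O{\left(z,I \right)} = -37$ ($O{\left(z,I \right)} = 2 - 39 = -37$)
$K{\left(t,h \right)} = 5 - \left(81 + h\right) \left(t - 10 t^{2}\right)$ ($K{\left(t,h \right)} = 5 - \left(t + t \left(-10\right) t\right) \left(h + 81\right) = 5 - \left(t + - 10 t t\right) \left(81 + h\right) = 5 - \left(t - 10 t^{2}\right) \left(81 + h\right) = 5 - \left(81 + h\right) \left(t - 10 t^{2}\right)$)
$q = - \frac{619}{1321011}$ ($q = \frac{619}{-1321011} = 619 \left(- \frac{1}{1321011}\right) = - \frac{619}{1321011} \approx -0.00046858$)
$\frac{K{\left(-2057,-630 \right)}}{m} + \frac{1601118}{q} = \frac{5 - -166617 + 810 \left(-2057\right)^{2} - \left(-630\right) \left(-2057\right) + 10 \left(-630\right) \left(-2057\right)^{2}}{-2769453} + \frac{1601118}{- \frac{619}{1321011}} = \left(5 + 166617 + 810 \cdot 4231249 - 1295910 + 10 \left(-630\right) 4231249\right) \left(- \frac{1}{2769453}\right) + 1601118 \left(- \frac{1321011}{619}\right) = \left(5 + 166617 + 3427311690 - 1295910 - 26656868700\right) \left(- \frac{1}{2769453}\right) - \frac{2115094490298}{619} = \left(-23230686298\right) \left(- \frac{1}{2769453}\right) - \frac{2115094490298}{619} = \frac{23230686298}{2769453} - \frac{2115094490298}{619} = - \frac{5857640401644448532}{1714291407}$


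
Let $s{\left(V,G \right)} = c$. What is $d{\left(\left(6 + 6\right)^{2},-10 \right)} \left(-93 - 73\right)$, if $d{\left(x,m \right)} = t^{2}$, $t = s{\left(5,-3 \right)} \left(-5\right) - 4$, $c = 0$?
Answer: $-2656$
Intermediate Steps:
$s{\left(V,G \right)} = 0$
$t = -4$ ($t = 0 \left(-5\right) - 4 = 0 - 4 = -4$)
$d{\left(x,m \right)} = 16$ ($d{\left(x,m \right)} = \left(-4\right)^{2} = 16$)
$d{\left(\left(6 + 6\right)^{2},-10 \right)} \left(-93 - 73\right) = 16 \left(-93 - 73\right) = 16 \left(-166\right) = -2656$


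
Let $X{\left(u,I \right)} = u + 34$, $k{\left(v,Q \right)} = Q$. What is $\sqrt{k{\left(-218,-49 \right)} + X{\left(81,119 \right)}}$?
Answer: $\sqrt{66} \approx 8.124$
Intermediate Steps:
$X{\left(u,I \right)} = 34 + u$
$\sqrt{k{\left(-218,-49 \right)} + X{\left(81,119 \right)}} = \sqrt{-49 + \left(34 + 81\right)} = \sqrt{-49 + 115} = \sqrt{66}$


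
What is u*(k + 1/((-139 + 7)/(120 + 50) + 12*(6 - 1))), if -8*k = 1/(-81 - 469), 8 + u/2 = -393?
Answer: -75996317/5537400 ≈ -13.724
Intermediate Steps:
u = -802 (u = -16 + 2*(-393) = -16 - 786 = -802)
k = 1/4400 (k = -1/(8*(-81 - 469)) = -⅛/(-550) = -⅛*(-1/550) = 1/4400 ≈ 0.00022727)
u*(k + 1/((-139 + 7)/(120 + 50) + 12*(6 - 1))) = -802*(1/4400 + 1/((-139 + 7)/(120 + 50) + 12*(6 - 1))) = -802*(1/4400 + 1/(-132/170 + 12*5)) = -802*(1/4400 + 1/(-132*1/170 + 60)) = -802*(1/4400 + 1/(-66/85 + 60)) = -802*(1/4400 + 1/(5034/85)) = -802*(1/4400 + 85/5034) = -802*189517/11074800 = -75996317/5537400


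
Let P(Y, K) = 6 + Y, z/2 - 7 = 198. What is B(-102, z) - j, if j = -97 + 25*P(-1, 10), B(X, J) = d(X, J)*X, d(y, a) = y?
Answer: 10376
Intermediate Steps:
z = 410 (z = 14 + 2*198 = 14 + 396 = 410)
B(X, J) = X² (B(X, J) = X*X = X²)
j = 28 (j = -97 + 25*(6 - 1) = -97 + 25*5 = -97 + 125 = 28)
B(-102, z) - j = (-102)² - 1*28 = 10404 - 28 = 10376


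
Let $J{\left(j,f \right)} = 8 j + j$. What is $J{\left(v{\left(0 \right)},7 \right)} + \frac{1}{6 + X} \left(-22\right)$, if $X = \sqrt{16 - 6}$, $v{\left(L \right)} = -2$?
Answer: $- \frac{300}{13} + \frac{11 \sqrt{10}}{13} \approx -20.401$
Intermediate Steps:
$J{\left(j,f \right)} = 9 j$
$X = \sqrt{10} \approx 3.1623$
$J{\left(v{\left(0 \right)},7 \right)} + \frac{1}{6 + X} \left(-22\right) = 9 \left(-2\right) + \frac{1}{6 + \sqrt{10}} \left(-22\right) = -18 - \frac{22}{6 + \sqrt{10}}$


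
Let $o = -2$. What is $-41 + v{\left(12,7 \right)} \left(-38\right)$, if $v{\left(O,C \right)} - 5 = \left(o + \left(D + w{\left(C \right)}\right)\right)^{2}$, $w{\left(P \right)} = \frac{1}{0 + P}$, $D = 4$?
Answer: $- \frac{19869}{49} \approx -405.49$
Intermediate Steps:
$w{\left(P \right)} = \frac{1}{P}$
$v{\left(O,C \right)} = 5 + \left(2 + \frac{1}{C}\right)^{2}$ ($v{\left(O,C \right)} = 5 + \left(-2 + \left(4 + \frac{1}{C}\right)\right)^{2} = 5 + \left(2 + \frac{1}{C}\right)^{2}$)
$-41 + v{\left(12,7 \right)} \left(-38\right) = -41 + \left(9 + \frac{1}{49} + \frac{4}{7}\right) \left(-38\right) = -41 + \frac{470}{49} \left(-38\right) = -41 - \frac{17860}{49} = - \frac{19869}{49}$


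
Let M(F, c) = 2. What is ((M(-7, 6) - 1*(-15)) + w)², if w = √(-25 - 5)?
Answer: (17 + I*√30)² ≈ 259.0 + 186.23*I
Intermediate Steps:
w = I*√30 (w = √(-30) = I*√30 ≈ 5.4772*I)
((M(-7, 6) - 1*(-15)) + w)² = ((2 - 1*(-15)) + I*√30)² = ((2 + 15) + I*√30)² = (17 + I*√30)²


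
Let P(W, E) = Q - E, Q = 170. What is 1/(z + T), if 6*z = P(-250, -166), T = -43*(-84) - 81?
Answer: 1/3587 ≈ 0.00027878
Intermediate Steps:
T = 3531 (T = 3612 - 81 = 3531)
P(W, E) = 170 - E
z = 56 (z = (170 - 1*(-166))/6 = (170 + 166)/6 = (⅙)*336 = 56)
1/(z + T) = 1/(56 + 3531) = 1/3587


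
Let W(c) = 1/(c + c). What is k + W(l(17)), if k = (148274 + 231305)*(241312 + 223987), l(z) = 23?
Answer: 8124415539567/46 ≈ 1.7662e+11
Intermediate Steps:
k = 176617729121 (k = 379579*465299 = 176617729121)
W(c) = 1/(2*c)
k + W(l(17)) = 176617729121 + (1/2)/23 = 176617729121 + (1/2)*(1/23) = 176617729121 + 1/46 = 8124415539567/46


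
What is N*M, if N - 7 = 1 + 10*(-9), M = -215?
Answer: 17630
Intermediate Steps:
N = -82 (N = 7 + (1 + 10*(-9)) = 7 + (1 - 90) = 7 - 89 = -82)
N*M = -82*(-215) = 17630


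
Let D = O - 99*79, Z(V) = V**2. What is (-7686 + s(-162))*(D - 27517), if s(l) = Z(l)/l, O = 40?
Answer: 277018704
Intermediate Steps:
s(l) = l (s(l) = l**2/l = l)
D = -7781 (D = 40 - 99*79 = 40 - 7821 = -7781)
(-7686 + s(-162))*(D - 27517) = (-7686 - 162)*(-7781 - 27517) = -7848*(-35298) = 277018704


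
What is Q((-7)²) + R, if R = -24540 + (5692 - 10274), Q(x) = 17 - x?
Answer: -29154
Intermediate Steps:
R = -29122 (R = -24540 - 4582 = -29122)
Q((-7)²) + R = (17 - 1*(-7)²) - 29122 = (17 - 1*49) - 29122 = (17 - 49) - 29122 = -32 - 29122 = -29154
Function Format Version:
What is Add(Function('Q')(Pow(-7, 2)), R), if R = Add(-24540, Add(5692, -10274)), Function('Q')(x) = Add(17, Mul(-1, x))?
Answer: -29154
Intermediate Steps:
R = -29122 (R = Add(-24540, -4582) = -29122)
Add(Function('Q')(Pow(-7, 2)), R) = Add(Add(17, Mul(-1, Pow(-7, 2))), -29122) = Add(Add(17, Mul(-1, 49)), -29122) = Add(Add(17, -49), -29122) = Add(-32, -29122) = -29154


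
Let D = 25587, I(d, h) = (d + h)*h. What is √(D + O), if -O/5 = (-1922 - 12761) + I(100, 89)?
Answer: √14897 ≈ 122.05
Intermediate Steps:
I(d, h) = h*(d + h)
O = -10690 (O = -5*((-1922 - 12761) + 89*(100 + 89)) = -5*(-14683 + 89*189) = -5*(-14683 + 16821) = -5*2138 = -10690)
√(D + O) = √(25587 - 10690) = √14897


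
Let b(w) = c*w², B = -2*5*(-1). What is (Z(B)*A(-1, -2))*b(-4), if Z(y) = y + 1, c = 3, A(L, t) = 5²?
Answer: 13200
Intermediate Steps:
A(L, t) = 25
B = 10 (B = -10*(-1) = 10)
Z(y) = 1 + y
b(w) = 3*w²
(Z(B)*A(-1, -2))*b(-4) = ((1 + 10)*25)*(3*(-4)²) = (11*25)*(3*16) = 275*48 = 13200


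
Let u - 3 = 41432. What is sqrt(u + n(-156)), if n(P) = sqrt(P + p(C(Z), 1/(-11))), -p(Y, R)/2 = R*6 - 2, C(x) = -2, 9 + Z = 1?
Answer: sqrt(5013635 + 22*I*sqrt(4565))/11 ≈ 203.56 + 0.030175*I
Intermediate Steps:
Z = -8 (Z = -9 + 1 = -8)
p(Y, R) = 4 - 12*R (p(Y, R) = -2*(R*6 - 2) = -2*(6*R - 2) = -2*(-2 + 6*R) = 4 - 12*R)
u = 41435 (u = 3 + 41432 = 41435)
n(P) = sqrt(56/11 + P) (n(P) = sqrt(P + (4 - 12/(-11))) = sqrt(P + (4 - 12*(-1/11))) = sqrt(P + (4 + 12/11)) = sqrt(P + 56/11) = sqrt(56/11 + P))
sqrt(u + n(-156)) = sqrt(41435 + sqrt(616 + 121*(-156))/11) = sqrt(41435 + sqrt(616 - 18876)/11) = sqrt(41435 + sqrt(-18260)/11) = sqrt(41435 + (2*I*sqrt(4565))/11) = sqrt(41435 + 2*I*sqrt(4565)/11)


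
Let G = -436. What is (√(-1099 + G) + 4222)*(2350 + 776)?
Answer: 13197972 + 3126*I*√1535 ≈ 1.3198e+7 + 1.2247e+5*I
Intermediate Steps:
(√(-1099 + G) + 4222)*(2350 + 776) = (√(-1099 - 436) + 4222)*(2350 + 776) = (√(-1535) + 4222)*3126 = (I*√1535 + 4222)*3126 = (4222 + I*√1535)*3126 = 13197972 + 3126*I*√1535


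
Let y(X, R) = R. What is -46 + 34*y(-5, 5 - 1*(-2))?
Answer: 192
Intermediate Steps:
-46 + 34*y(-5, 5 - 1*(-2)) = -46 + 34*(5 - 1*(-2)) = -46 + 34*(5 + 2) = -46 + 34*7 = -46 + 238 = 192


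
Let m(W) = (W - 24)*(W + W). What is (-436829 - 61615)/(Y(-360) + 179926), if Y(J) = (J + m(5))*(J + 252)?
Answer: -249222/119663 ≈ -2.0827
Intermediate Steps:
m(W) = 2*W*(-24 + W) (m(W) = (-24 + W)*(2*W) = 2*W*(-24 + W))
Y(J) = (-190 + J)*(252 + J) (Y(J) = (J + 2*5*(-24 + 5))*(J + 252) = (J + 2*5*(-19))*(252 + J) = (J - 190)*(252 + J) = (-190 + J)*(252 + J))
(-436829 - 61615)/(Y(-360) + 179926) = (-436829 - 61615)/((-47880 + (-360)² + 62*(-360)) + 179926) = -498444/((-47880 + 129600 - 22320) + 179926) = -498444/(59400 + 179926) = -498444/239326 = -498444*1/239326 = -249222/119663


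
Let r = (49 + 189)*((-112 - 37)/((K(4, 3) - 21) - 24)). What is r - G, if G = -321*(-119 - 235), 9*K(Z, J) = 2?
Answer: -45475344/403 ≈ -1.1284e+5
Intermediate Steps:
K(Z, J) = 2/9 (K(Z, J) = (⅑)*2 = 2/9)
G = 113634 (G = -321*(-354) = 113634)
r = 319158/403 (r = (49 + 189)*((-112 - 37)/((2/9 - 21) - 24)) = 238*(-149/(-187/9 - 24)) = 238*(-149/(-403/9)) = 238*(-149*(-9/403)) = 238*(1341/403) = 319158/403 ≈ 791.96)
r - G = 319158/403 - 1*113634 = 319158/403 - 113634 = -45475344/403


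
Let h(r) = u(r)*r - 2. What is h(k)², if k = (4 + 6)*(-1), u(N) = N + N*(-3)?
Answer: 40804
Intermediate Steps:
u(N) = -2*N (u(N) = N - 3*N = -2*N)
k = -10 (k = 10*(-1) = -10)
h(r) = -2 - 2*r² (h(r) = (-2*r)*r - 2 = -2*r² - 2 = -2 - 2*r²)
h(k)² = (-2 - 2*(-10)²)² = (-2 - 2*100)² = (-2 - 200)² = (-202)² = 40804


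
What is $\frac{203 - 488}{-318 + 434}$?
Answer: $- \frac{285}{116} \approx -2.4569$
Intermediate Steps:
$\frac{203 - 488}{-318 + 434} = - \frac{285}{116}$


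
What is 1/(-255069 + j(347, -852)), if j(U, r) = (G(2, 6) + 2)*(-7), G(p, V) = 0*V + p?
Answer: -1/255097 ≈ -3.9201e-6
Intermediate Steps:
G(p, V) = p (G(p, V) = 0 + p = p)
j(U, r) = -28 (j(U, r) = (2 + 2)*(-7) = 4*(-7) = -28)
1/(-255069 + j(347, -852)) = 1/(-255069 - 28) = 1/(-255097) = -1/255097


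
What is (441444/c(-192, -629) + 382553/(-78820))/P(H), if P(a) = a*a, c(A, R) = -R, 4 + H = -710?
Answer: 34553990243/25274553932880 ≈ 0.0013671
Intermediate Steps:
H = -714 (H = -4 - 710 = -714)
P(a) = a²
(441444/c(-192, -629) + 382553/(-78820))/P(H) = (441444/((-1*(-629))) + 382553/(-78820))/((-714)²) = (441444/629 + 382553*(-1/78820))/509796 = (441444*(1/629) - 382553/78820)*(1/509796) = (441444/629 - 382553/78820)*(1/509796) = (34553990243/49577780)*(1/509796) = 34553990243/25274553932880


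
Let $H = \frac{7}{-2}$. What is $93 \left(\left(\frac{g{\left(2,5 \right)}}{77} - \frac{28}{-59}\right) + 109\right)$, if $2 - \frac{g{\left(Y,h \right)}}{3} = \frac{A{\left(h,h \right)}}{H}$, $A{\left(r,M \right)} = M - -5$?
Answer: $\frac{324329967}{31801} \approx 10199.0$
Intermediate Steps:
$H = - \frac{7}{2}$ ($H = 7 \left(- \frac{1}{2}\right) = - \frac{7}{2} \approx -3.5$)
$A{\left(r,M \right)} = 5 + M$ ($A{\left(r,M \right)} = M + 5 = 5 + M$)
$g{\left(Y,h \right)} = \frac{72}{7} + \frac{6 h}{7}$ ($g{\left(Y,h \right)} = 6 - 3 \frac{5 + h}{- \frac{7}{2}} = 6 - 3 \left(5 + h\right) \left(- \frac{2}{7}\right) = 6 - 3 \left(- \frac{10}{7} - \frac{2 h}{7}\right) = 6 + \left(\frac{30}{7} + \frac{6 h}{7}\right) = \frac{72}{7} + \frac{6 h}{7}$)
$93 \left(\left(\frac{g{\left(2,5 \right)}}{77} - \frac{28}{-59}\right) + 109\right) = 93 \left(\left(\frac{\frac{72}{7} + \frac{6}{7} \cdot 5}{77} - \frac{28}{-59}\right) + 109\right) = 93 \left(\left(\left(\frac{72}{7} + \frac{30}{7}\right) \frac{1}{77} - - \frac{28}{59}\right) + 109\right) = 93 \left(\left(\frac{102}{7} \cdot \frac{1}{77} + \frac{28}{59}\right) + 109\right) = 93 \left(\left(\frac{102}{539} + \frac{28}{59}\right) + 109\right) = 93 \left(\frac{21110}{31801} + 109\right) = 93 \cdot \frac{3487419}{31801} = \frac{324329967}{31801}$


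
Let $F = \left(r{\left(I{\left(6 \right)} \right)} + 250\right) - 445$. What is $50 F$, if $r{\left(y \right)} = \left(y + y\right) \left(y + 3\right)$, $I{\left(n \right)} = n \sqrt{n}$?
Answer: $11850 + 1800 \sqrt{6} \approx 16259.0$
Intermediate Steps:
$I{\left(n \right)} = n^{\frac{3}{2}}$
$r{\left(y \right)} = 2 y \left(3 + y\right)$
$F = -195 + 12 \sqrt{6} \left(3 + 6 \sqrt{6}\right)$ ($F = \left(2 \cdot 6^{\frac{3}{2}} \left(3 + 6^{\frac{3}{2}}\right) + 250\right) - 445 = \left(2 \cdot 6 \sqrt{6} \left(3 + 6 \sqrt{6}\right) + 250\right) - 445 = \left(12 \sqrt{6} \left(3 + 6 \sqrt{6}\right) + 250\right) - 445 = \left(250 + 12 \sqrt{6} \left(3 + 6 \sqrt{6}\right)\right) - 445 = -195 + 12 \sqrt{6} \left(3 + 6 \sqrt{6}\right) \approx 325.18$)
$50 F = 50 \left(237 + 36 \sqrt{6}\right) = 11850 + 1800 \sqrt{6}$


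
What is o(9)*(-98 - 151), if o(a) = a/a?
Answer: -249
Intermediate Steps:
o(a) = 1
o(9)*(-98 - 151) = 1*(-98 - 151) = 1*(-249) = -249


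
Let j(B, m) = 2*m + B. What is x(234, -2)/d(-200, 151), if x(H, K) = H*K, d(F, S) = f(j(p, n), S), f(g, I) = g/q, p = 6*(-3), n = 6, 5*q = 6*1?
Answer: 468/5 ≈ 93.600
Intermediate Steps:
q = 6/5 (q = (6*1)/5 = (⅕)*6 = 6/5 ≈ 1.2000)
p = -18
j(B, m) = B + 2*m
f(g, I) = 5*g/6 (f(g, I) = g/(6/5) = g*(⅚) = 5*g/6)
d(F, S) = -5 (d(F, S) = 5*(-18 + 2*6)/6 = 5*(-18 + 12)/6 = (⅚)*(-6) = -5)
x(234, -2)/d(-200, 151) = (234*(-2))/(-5) = -468*(-⅕) = 468/5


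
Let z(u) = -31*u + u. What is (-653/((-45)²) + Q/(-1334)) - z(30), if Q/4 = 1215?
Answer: 1210251199/1350675 ≈ 896.03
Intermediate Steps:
Q = 4860 (Q = 4*1215 = 4860)
z(u) = -30*u
(-653/((-45)²) + Q/(-1334)) - z(30) = (-653/((-45)²) + 4860/(-1334)) - (-30)*30 = (-653/2025 + 4860*(-1/1334)) - 1*(-900) = (-653*1/2025 - 2430/667) + 900 = (-653/2025 - 2430/667) + 900 = -5356301/1350675 + 900 = 1210251199/1350675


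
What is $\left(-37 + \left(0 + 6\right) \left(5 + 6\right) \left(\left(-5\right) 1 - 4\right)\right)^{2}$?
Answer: $398161$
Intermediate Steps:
$\left(-37 + \left(0 + 6\right) \left(5 + 6\right) \left(\left(-5\right) 1 - 4\right)\right)^{2} = \left(-37 + 6 \cdot 11 \left(-5 - 4\right)\right)^{2} = \left(-37 + 66 \left(-9\right)\right)^{2} = \left(-37 - 594\right)^{2} = \left(-631\right)^{2} = 398161$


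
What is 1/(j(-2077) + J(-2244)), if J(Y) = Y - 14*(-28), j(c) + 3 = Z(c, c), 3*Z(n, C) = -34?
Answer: -3/5599 ≈ -0.00053581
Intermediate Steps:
Z(n, C) = -34/3 (Z(n, C) = (⅓)*(-34) = -34/3)
j(c) = -43/3 (j(c) = -3 - 34/3 = -43/3)
J(Y) = 392 + Y (J(Y) = Y + 392 = 392 + Y)
1/(j(-2077) + J(-2244)) = 1/(-43/3 + (392 - 2244)) = 1/(-43/3 - 1852) = 1/(-5599/3) = -3/5599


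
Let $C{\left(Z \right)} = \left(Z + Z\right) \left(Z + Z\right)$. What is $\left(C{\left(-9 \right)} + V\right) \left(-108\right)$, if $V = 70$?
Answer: $-42552$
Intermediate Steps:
$C{\left(Z \right)} = 4 Z^{2}$ ($C{\left(Z \right)} = 2 Z 2 Z = 4 Z^{2}$)
$\left(C{\left(-9 \right)} + V\right) \left(-108\right) = \left(4 \left(-9\right)^{2} + 70\right) \left(-108\right) = \left(4 \cdot 81 + 70\right) \left(-108\right) = \left(324 + 70\right) \left(-108\right) = 394 \left(-108\right) = -42552$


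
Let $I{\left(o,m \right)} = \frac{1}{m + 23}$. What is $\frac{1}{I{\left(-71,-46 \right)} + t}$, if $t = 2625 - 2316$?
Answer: $\frac{23}{7106} \approx 0.0032367$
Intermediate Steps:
$t = 309$
$I{\left(o,m \right)} = \frac{1}{23 + m}$
$\frac{1}{I{\left(-71,-46 \right)} + t} = \frac{1}{\frac{1}{23 - 46} + 309} = \frac{1}{\frac{1}{-23} + 309} = \frac{1}{- \frac{1}{23} + 309} = \frac{1}{\frac{7106}{23}} = \frac{23}{7106}$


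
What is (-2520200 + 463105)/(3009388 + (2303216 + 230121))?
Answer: -411419/1108545 ≈ -0.37113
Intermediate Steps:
(-2520200 + 463105)/(3009388 + (2303216 + 230121)) = -2057095/(3009388 + 2533337) = -2057095/5542725 = -2057095*1/5542725 = -411419/1108545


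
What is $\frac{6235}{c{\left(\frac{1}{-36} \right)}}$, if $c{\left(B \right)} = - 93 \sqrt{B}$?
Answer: $\frac{12470 i}{31} \approx 402.26 i$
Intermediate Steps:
$\frac{6235}{c{\left(\frac{1}{-36} \right)}} = \frac{6235}{\left(-93\right) \sqrt{\frac{1}{-36}}} = \frac{6235}{\left(-93\right) \sqrt{- \frac{1}{36}}} = \frac{6235}{\left(-93\right) \frac{i}{6}} = \frac{6235}{\left(- \frac{31}{2}\right) i} = 6235 \frac{2 i}{31} = \frac{12470 i}{31}$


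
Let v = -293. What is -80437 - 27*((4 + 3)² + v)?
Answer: -73849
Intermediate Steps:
-80437 - 27*((4 + 3)² + v) = -80437 - 27*((4 + 3)² - 293) = -80437 - 27*(7² - 293) = -80437 - 27*(49 - 293) = -80437 - 27*(-244) = -80437 - 1*(-6588) = -80437 + 6588 = -73849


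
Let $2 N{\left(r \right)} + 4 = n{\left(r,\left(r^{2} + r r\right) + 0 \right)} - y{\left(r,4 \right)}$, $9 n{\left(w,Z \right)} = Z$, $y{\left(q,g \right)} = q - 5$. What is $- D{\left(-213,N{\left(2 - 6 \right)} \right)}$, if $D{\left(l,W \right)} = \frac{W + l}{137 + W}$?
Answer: $\frac{3757}{2543} \approx 1.4774$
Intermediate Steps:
$y{\left(q,g \right)} = -5 + q$
$n{\left(w,Z \right)} = \frac{Z}{9}$
$N{\left(r \right)} = \frac{1}{2} - \frac{r}{2} + \frac{r^{2}}{9}$ ($N{\left(r \right)} = -2 + \frac{\frac{\left(r^{2} + r r\right) + 0}{9} - \left(-5 + r\right)}{2} = -2 + \frac{\frac{\left(r^{2} + r^{2}\right) + 0}{9} - \left(-5 + r\right)}{2} = -2 + \frac{\frac{2 r^{2} + 0}{9} - \left(-5 + r\right)}{2} = -2 + \frac{\frac{2 r^{2}}{9} - \left(-5 + r\right)}{2} = -2 + \frac{5 - r + \frac{2 r^{2}}{9}}{2} = -2 + \left(\frac{5}{2} - \frac{r}{2} + \frac{r^{2}}{9}\right) = \frac{1}{2} - \frac{r}{2} + \frac{r^{2}}{9}$)
$D{\left(l,W \right)} = \frac{W + l}{137 + W}$
$- D{\left(-213,N{\left(2 - 6 \right)} \right)} = - \frac{\left(\frac{1}{2} - \frac{2 - 6}{2} + \frac{\left(2 - 6\right)^{2}}{9}\right) - 213}{137 + \left(\frac{1}{2} - \frac{2 - 6}{2} + \frac{\left(2 - 6\right)^{2}}{9}\right)} = - \frac{\left(\frac{1}{2} - -2 + \frac{\left(-4\right)^{2}}{9}\right) - 213}{137 + \left(\frac{1}{2} - -2 + \frac{\left(-4\right)^{2}}{9}\right)} = - \frac{\left(\frac{1}{2} + 2 + \frac{1}{9} \cdot 16\right) - 213}{137 + \left(\frac{1}{2} + 2 + \frac{1}{9} \cdot 16\right)} = - \frac{\left(\frac{1}{2} + 2 + \frac{16}{9}\right) - 213}{137 + \left(\frac{1}{2} + 2 + \frac{16}{9}\right)} = - \frac{\frac{77}{18} - 213}{137 + \frac{77}{18}} = - \frac{-3757}{\frac{2543}{18} \cdot 18} = - \frac{18 \left(-3757\right)}{2543 \cdot 18} = \left(-1\right) \left(- \frac{3757}{2543}\right) = \frac{3757}{2543}$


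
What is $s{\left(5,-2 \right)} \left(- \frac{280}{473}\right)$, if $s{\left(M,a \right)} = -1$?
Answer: $\frac{280}{473} \approx 0.59197$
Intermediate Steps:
$s{\left(5,-2 \right)} \left(- \frac{280}{473}\right) = - \frac{-280}{473} = \left(-1\right) \left(- \frac{280}{473}\right) = \frac{280}{473}$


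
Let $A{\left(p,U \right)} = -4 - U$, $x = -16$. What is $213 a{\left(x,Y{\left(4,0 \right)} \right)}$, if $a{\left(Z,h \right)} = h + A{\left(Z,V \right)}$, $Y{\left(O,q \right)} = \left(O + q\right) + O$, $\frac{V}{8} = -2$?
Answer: $4260$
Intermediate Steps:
$V = -16$ ($V = 8 \left(-2\right) = -16$)
$Y{\left(O,q \right)} = q + 2 O$
$a{\left(Z,h \right)} = 12 + h$ ($a{\left(Z,h \right)} = h - -12 = h + \left(-4 + 16\right) = h + 12 = 12 + h$)
$213 a{\left(x,Y{\left(4,0 \right)} \right)} = 213 \left(12 + \left(0 + 2 \cdot 4\right)\right) = 213 \left(12 + \left(0 + 8\right)\right) = 213 \left(12 + 8\right) = 213 \cdot 20 = 4260$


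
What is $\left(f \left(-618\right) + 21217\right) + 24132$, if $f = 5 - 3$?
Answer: $44113$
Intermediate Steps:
$f = 2$
$\left(f \left(-618\right) + 21217\right) + 24132 = \left(2 \left(-618\right) + 21217\right) + 24132 = \left(-1236 + 21217\right) + 24132 = 19981 + 24132 = 44113$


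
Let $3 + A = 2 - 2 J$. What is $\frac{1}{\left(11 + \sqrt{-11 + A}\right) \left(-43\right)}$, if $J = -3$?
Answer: $\frac{i}{43 \left(\sqrt{6} - 11 i\right)} \approx -0.0020143 + 0.00044854 i$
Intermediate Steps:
$A = 5$ ($A = -3 - \left(-2 + 2 \left(-3\right)\right) = -3 + \left(2 - -6\right) = -3 + \left(2 + 6\right) = -3 + 8 = 5$)
$\frac{1}{\left(11 + \sqrt{-11 + A}\right) \left(-43\right)} = \frac{1}{\left(11 + \sqrt{-11 + 5}\right) \left(-43\right)} = \frac{1}{\left(11 + \sqrt{-6}\right) \left(-43\right)} = \frac{1}{\left(11 + i \sqrt{6}\right) \left(-43\right)} = \frac{1}{-473 - 43 i \sqrt{6}}$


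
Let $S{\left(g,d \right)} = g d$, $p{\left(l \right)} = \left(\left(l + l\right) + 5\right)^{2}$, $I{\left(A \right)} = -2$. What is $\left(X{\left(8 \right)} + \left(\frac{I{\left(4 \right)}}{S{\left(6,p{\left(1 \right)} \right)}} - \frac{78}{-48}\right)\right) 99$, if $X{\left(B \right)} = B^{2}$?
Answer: $\frac{2546511}{392} \approx 6496.2$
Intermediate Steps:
$p{\left(l \right)} = \left(5 + 2 l\right)^{2}$ ($p{\left(l \right)} = \left(2 l + 5\right)^{2} = \left(5 + 2 l\right)^{2}$)
$S{\left(g,d \right)} = d g$
$\left(X{\left(8 \right)} + \left(\frac{I{\left(4 \right)}}{S{\left(6,p{\left(1 \right)} \right)}} - \frac{78}{-48}\right)\right) 99 = \left(8^{2} - \left(- \frac{13}{8} + 2 \frac{1}{6 \left(5 + 2 \cdot 1\right)^{2}}\right)\right) 99 = \left(64 - \left(- \frac{13}{8} + \frac{2}{\left(5 + 2\right)^{2} \cdot 6}\right)\right) 99 = \left(64 + \left(- \frac{2}{7^{2} \cdot 6} + \frac{13}{8}\right)\right) 99 = \left(64 + \left(- \frac{2}{49 \cdot 6} + \frac{13}{8}\right)\right) 99 = \left(64 + \left(- \frac{2}{294} + \frac{13}{8}\right)\right) 99 = \left(64 + \left(\left(-2\right) \frac{1}{294} + \frac{13}{8}\right)\right) 99 = \left(64 + \left(- \frac{1}{147} + \frac{13}{8}\right)\right) 99 = \left(64 + \frac{1903}{1176}\right) 99 = \frac{77167}{1176} \cdot 99 = \frac{2546511}{392}$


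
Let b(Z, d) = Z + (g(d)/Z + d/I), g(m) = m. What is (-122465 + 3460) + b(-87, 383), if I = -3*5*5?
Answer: -86348594/725 ≈ -1.1910e+5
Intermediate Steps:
I = -75 (I = -15*5 = -75)
b(Z, d) = Z - d/75 + d/Z (b(Z, d) = Z + (d/Z + d/(-75)) = Z + (d/Z + d*(-1/75)) = Z + (d/Z - d/75) = Z + (-d/75 + d/Z) = Z - d/75 + d/Z)
(-122465 + 3460) + b(-87, 383) = (-122465 + 3460) + (-87 - 1/75*383 + 383/(-87)) = -119005 + (-87 - 383/75 + 383*(-1/87)) = -119005 + (-87 - 383/75 - 383/87) = -119005 - 69969/725 = -86348594/725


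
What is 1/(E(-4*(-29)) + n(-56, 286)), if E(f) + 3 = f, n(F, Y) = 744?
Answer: 1/857 ≈ 0.0011669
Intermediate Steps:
E(f) = -3 + f
1/(E(-4*(-29)) + n(-56, 286)) = 1/((-3 - 4*(-29)) + 744) = 1/((-3 + 116) + 744) = 1/(113 + 744) = 1/857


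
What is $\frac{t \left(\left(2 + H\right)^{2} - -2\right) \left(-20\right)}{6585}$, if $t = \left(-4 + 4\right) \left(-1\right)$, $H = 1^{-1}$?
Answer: $0$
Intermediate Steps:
$H = 1$
$t = 0$ ($t = 0 \left(-1\right) = 0$)
$\frac{t \left(\left(2 + H\right)^{2} - -2\right) \left(-20\right)}{6585} = \frac{0 \left(\left(2 + 1\right)^{2} - -2\right) \left(-20\right)}{6585} = 0 \left(3^{2} + 2\right) \left(-20\right) \frac{1}{6585} = 0 \left(9 + 2\right) \left(-20\right) \frac{1}{6585} = 0 \cdot 11 \left(-20\right) \frac{1}{6585} = 0 \left(-20\right) \frac{1}{6585} = 0 \cdot \frac{1}{6585} = 0$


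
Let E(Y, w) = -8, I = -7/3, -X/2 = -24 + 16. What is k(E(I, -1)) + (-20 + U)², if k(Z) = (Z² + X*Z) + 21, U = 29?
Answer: 38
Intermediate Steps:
X = 16 (X = -2*(-24 + 16) = -2*(-8) = 16)
I = -7/3 (I = -7*⅓ = -7/3 ≈ -2.3333)
k(Z) = 21 + Z² + 16*Z (k(Z) = (Z² + 16*Z) + 21 = 21 + Z² + 16*Z)
k(E(I, -1)) + (-20 + U)² = (21 + (-8)² + 16*(-8)) + (-20 + 29)² = (21 + 64 - 128) + 9² = -43 + 81 = 38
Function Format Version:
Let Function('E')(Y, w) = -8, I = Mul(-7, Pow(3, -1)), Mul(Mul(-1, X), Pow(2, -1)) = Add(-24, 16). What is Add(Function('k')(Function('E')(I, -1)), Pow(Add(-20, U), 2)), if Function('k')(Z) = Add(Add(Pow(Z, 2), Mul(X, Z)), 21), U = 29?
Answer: 38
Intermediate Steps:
X = 16 (X = Mul(-2, Add(-24, 16)) = Mul(-2, -8) = 16)
I = Rational(-7, 3) (I = Mul(-7, Rational(1, 3)) = Rational(-7, 3) ≈ -2.3333)
Function('k')(Z) = Add(21, Pow(Z, 2), Mul(16, Z)) (Function('k')(Z) = Add(Add(Pow(Z, 2), Mul(16, Z)), 21) = Add(21, Pow(Z, 2), Mul(16, Z)))
Add(Function('k')(Function('E')(I, -1)), Pow(Add(-20, U), 2)) = Add(Add(21, Pow(-8, 2), Mul(16, -8)), Pow(Add(-20, 29), 2)) = Add(Add(21, 64, -128), Pow(9, 2)) = Add(-43, 81) = 38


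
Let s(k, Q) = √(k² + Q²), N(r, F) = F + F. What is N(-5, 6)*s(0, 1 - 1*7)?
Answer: 72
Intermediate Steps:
N(r, F) = 2*F
s(k, Q) = √(Q² + k²)
N(-5, 6)*s(0, 1 - 1*7) = (2*6)*√((1 - 1*7)² + 0²) = 12*√((1 - 7)² + 0) = 12*√((-6)² + 0) = 12*√(36 + 0) = 12*√36 = 12*6 = 72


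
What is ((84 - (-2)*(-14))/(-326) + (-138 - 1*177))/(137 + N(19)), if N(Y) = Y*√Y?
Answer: -7038101/1941330 + 976087*√19/1941330 ≈ -1.4338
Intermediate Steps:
N(Y) = Y^(3/2)
((84 - (-2)*(-14))/(-326) + (-138 - 1*177))/(137 + N(19)) = ((84 - (-2)*(-14))/(-326) + (-138 - 1*177))/(137 + 19^(3/2)) = ((84 - 1*28)*(-1/326) + (-138 - 177))/(137 + 19*√19) = ((84 - 28)*(-1/326) - 315)/(137 + 19*√19) = (56*(-1/326) - 315)/(137 + 19*√19) = (-28/163 - 315)/(137 + 19*√19) = -51373/(163*(137 + 19*√19))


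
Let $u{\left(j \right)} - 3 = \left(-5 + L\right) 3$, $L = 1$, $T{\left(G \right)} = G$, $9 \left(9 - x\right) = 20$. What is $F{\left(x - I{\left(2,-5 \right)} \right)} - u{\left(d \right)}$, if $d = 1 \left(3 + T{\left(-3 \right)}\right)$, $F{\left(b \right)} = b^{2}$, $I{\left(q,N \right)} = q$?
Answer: $\frac{2578}{81} \approx 31.827$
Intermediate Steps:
$x = \frac{61}{9}$ ($x = 9 - \frac{20}{9} = \frac{61}{9} \approx 6.7778$)
$d = 0$ ($d = 1 \left(3 - 3\right) = 1 \cdot 0 = 0$)
$u{\left(j \right)} = -9$ ($u{\left(j \right)} = 3 + \left(-5 + 1\right) 3 = 3 - 12 = -9$)
$F{\left(x - I{\left(2,-5 \right)} \right)} - u{\left(d \right)} = \left(\frac{61}{9} - 2\right)^{2} - -9 = \left(\frac{61}{9} - 2\right)^{2} + 9 = \left(\frac{43}{9}\right)^{2} + 9 = \frac{1849}{81} + 9 = \frac{2578}{81}$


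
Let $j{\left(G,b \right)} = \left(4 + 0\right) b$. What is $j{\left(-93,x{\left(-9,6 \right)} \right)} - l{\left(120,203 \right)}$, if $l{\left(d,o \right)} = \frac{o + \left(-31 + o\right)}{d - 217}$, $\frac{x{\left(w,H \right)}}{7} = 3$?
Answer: $\frac{8523}{97} \approx 87.866$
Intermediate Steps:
$x{\left(w,H \right)} = 21$ ($x{\left(w,H \right)} = 7 \cdot 3 = 21$)
$l{\left(d,o \right)} = \frac{-31 + 2 o}{-217 + d}$
$j{\left(G,b \right)} = 4 b$
$j{\left(-93,x{\left(-9,6 \right)} \right)} - l{\left(120,203 \right)} = 4 \cdot 21 - \frac{-31 + 2 \cdot 203}{-217 + 120} = 84 - \frac{-31 + 406}{-97} = 84 - \left(- \frac{1}{97}\right) 375 = 84 - - \frac{375}{97} = 84 + \frac{375}{97} = \frac{8523}{97}$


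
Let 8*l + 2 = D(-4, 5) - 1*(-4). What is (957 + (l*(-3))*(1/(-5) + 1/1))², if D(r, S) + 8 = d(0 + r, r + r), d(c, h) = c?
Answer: 921600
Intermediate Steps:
D(r, S) = -8 + r (D(r, S) = -8 + (0 + r) = -8 + r)
l = -5/4 (l = -¼ + ((-8 - 4) - 1*(-4))/8 = -¼ + (-12 + 4)/8 = -¼ + (⅛)*(-8) = -¼ - 1 = -5/4 ≈ -1.2500)
(957 + (l*(-3))*(1/(-5) + 1/1))² = (957 + (-5/4*(-3))*(1/(-5) + 1/1))² = (957 + 15*(1*(-⅕) + 1*1)/4)² = (957 + 15*(-⅕ + 1)/4)² = (957 + (15/4)*(⅘))² = (957 + 3)² = 960² = 921600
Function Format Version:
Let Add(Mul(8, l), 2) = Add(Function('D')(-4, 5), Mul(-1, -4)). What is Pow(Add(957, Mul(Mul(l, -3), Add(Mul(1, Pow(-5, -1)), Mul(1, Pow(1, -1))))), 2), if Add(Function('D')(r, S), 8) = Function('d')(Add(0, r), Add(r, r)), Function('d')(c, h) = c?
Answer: 921600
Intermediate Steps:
Function('D')(r, S) = Add(-8, r) (Function('D')(r, S) = Add(-8, Add(0, r)) = Add(-8, r))
l = Rational(-5, 4) (l = Add(Rational(-1, 4), Mul(Rational(1, 8), Add(Add(-8, -4), Mul(-1, -4)))) = Add(Rational(-1, 4), Mul(Rational(1, 8), Add(-12, 4))) = Add(Rational(-1, 4), Mul(Rational(1, 8), -8)) = Add(Rational(-1, 4), -1) = Rational(-5, 4) ≈ -1.2500)
Pow(Add(957, Mul(Mul(l, -3), Add(Mul(1, Pow(-5, -1)), Mul(1, Pow(1, -1))))), 2) = Pow(Add(957, Mul(Mul(Rational(-5, 4), -3), Add(Mul(1, Pow(-5, -1)), Mul(1, Pow(1, -1))))), 2) = Pow(Add(957, Mul(Rational(15, 4), Add(Mul(1, Rational(-1, 5)), Mul(1, 1)))), 2) = Pow(Add(957, Mul(Rational(15, 4), Add(Rational(-1, 5), 1))), 2) = Pow(Add(957, Mul(Rational(15, 4), Rational(4, 5))), 2) = Pow(Add(957, 3), 2) = Pow(960, 2) = 921600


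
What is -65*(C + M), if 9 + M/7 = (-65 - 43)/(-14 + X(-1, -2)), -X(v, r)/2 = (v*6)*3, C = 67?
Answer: 21710/11 ≈ 1973.6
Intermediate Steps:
X(v, r) = -36*v (X(v, r) = -2*v*6*3 = -2*6*v*3 = -36*v)
M = -1071/11 (M = -63 + 7*((-65 - 43)/(-14 - 36*(-1))) = -63 + 7*(-108/(-14 + 36)) = -63 + 7*(-108/22) = -63 + 7*(-108*1/22) = -63 + 7*(-54/11) = -63 - 378/11 = -1071/11 ≈ -97.364)
-65*(C + M) = -65*(67 - 1071/11) = -65*(-334/11) = 21710/11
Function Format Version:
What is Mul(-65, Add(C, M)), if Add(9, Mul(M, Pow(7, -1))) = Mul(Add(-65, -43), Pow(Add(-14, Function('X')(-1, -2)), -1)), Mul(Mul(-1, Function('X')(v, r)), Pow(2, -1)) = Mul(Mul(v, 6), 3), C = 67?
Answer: Rational(21710, 11) ≈ 1973.6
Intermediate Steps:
Function('X')(v, r) = Mul(-36, v) (Function('X')(v, r) = Mul(-2, Mul(Mul(v, 6), 3)) = Mul(-2, Mul(Mul(6, v), 3)) = Mul(-2, Mul(18, v)) = Mul(-36, v))
M = Rational(-1071, 11) (M = Add(-63, Mul(7, Mul(Add(-65, -43), Pow(Add(-14, Mul(-36, -1)), -1)))) = Add(-63, Mul(7, Mul(-108, Pow(Add(-14, 36), -1)))) = Add(-63, Mul(7, Mul(-108, Pow(22, -1)))) = Add(-63, Mul(7, Mul(-108, Rational(1, 22)))) = Add(-63, Mul(7, Rational(-54, 11))) = Add(-63, Rational(-378, 11)) = Rational(-1071, 11) ≈ -97.364)
Mul(-65, Add(C, M)) = Mul(-65, Add(67, Rational(-1071, 11))) = Mul(-65, Rational(-334, 11)) = Rational(21710, 11)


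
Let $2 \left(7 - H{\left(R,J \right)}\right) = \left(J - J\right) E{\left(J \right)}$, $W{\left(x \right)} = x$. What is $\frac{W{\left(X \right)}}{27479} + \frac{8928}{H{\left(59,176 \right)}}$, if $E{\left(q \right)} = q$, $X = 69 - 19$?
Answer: $\frac{245332862}{192353} \approx 1275.4$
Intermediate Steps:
$X = 50$
$H{\left(R,J \right)} = 7$ ($H{\left(R,J \right)} = 7 - \frac{\left(J - J\right) J}{2} = 7 - \frac{0 J}{2} = 7 - 0 = 7 + 0 = 7$)
$\frac{W{\left(X \right)}}{27479} + \frac{8928}{H{\left(59,176 \right)}} = \frac{50}{27479} + \frac{8928}{7} = \frac{245332862}{192353}$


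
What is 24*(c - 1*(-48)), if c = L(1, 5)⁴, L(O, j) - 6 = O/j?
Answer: 22884504/625 ≈ 36615.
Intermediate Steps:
L(O, j) = 6 + O/j
c = 923521/625 (c = (6 + 1/5)⁴ = (6 + 1*(⅕))⁴ = (6 + ⅕)⁴ = (31/5)⁴ = 923521/625 ≈ 1477.6)
24*(c - 1*(-48)) = 24*(923521/625 - 1*(-48)) = 24*(923521/625 + 48) = 24*(953521/625) = 22884504/625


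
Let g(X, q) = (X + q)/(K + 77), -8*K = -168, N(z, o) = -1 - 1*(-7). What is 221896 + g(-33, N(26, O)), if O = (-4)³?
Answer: 21745781/98 ≈ 2.2190e+5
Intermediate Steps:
O = -64
N(z, o) = 6 (N(z, o) = -1 + 7 = 6)
K = 21 (K = -⅛*(-168) = 21)
g(X, q) = X/98 + q/98 (g(X, q) = (X + q)/(21 + 77) = (X + q)/98 = (X + q)*(1/98) = X/98 + q/98)
221896 + g(-33, N(26, O)) = 221896 + ((1/98)*(-33) + (1/98)*6) = 221896 + (-33/98 + 3/49) = 221896 - 27/98 = 21745781/98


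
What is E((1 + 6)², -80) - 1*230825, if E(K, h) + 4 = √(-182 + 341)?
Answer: -230829 + √159 ≈ -2.3082e+5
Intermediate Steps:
E(K, h) = -4 + √159 (E(K, h) = -4 + √(-182 + 341) = -4 + √159)
E((1 + 6)², -80) - 1*230825 = (-4 + √159) - 1*230825 = (-4 + √159) - 230825 = -230829 + √159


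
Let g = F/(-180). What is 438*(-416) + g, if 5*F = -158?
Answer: -81993521/450 ≈ -1.8221e+5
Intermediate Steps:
F = -158/5 (F = (1/5)*(-158) = -158/5 ≈ -31.600)
g = 79/450 (g = -158/5/(-180) = -158/5*(-1/180) = 79/450 ≈ 0.17556)
438*(-416) + g = 438*(-416) + 79/450 = -182208 + 79/450 = -81993521/450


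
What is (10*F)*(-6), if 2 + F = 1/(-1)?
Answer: 180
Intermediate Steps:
F = -3 (F = -2 + 1/(-1) = -2 - 1 = -3)
(10*F)*(-6) = (10*(-3))*(-6) = -30*(-6) = 180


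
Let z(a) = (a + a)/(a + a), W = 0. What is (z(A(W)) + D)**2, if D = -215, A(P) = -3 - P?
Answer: 45796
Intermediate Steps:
z(a) = 1 (z(a) = (2*a)/((2*a)) = (2*a)*(1/(2*a)) = 1)
(z(A(W)) + D)**2 = (1 - 215)**2 = (-214)**2 = 45796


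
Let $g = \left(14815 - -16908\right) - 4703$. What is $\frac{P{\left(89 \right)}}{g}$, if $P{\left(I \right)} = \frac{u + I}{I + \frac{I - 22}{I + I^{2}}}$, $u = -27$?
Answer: $\frac{24831}{963204907} \approx 2.578 \cdot 10^{-5}$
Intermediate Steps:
$P{\left(I \right)} = \frac{-27 + I}{I + \frac{-22 + I}{I + I^{2}}}$ ($P{\left(I \right)} = \frac{-27 + I}{I + \frac{I - 22}{I + I^{2}}} = \frac{-27 + I}{I + \frac{-22 + I}{I + I^{2}}}$)
$g = 27020$ ($g = \left(14815 + 16908\right) - 4703 = 31723 - 4703 = 27020$)
$\frac{P{\left(89 \right)}}{g} = \frac{89 \frac{1}{-22 + 89 + 89^{2} + 89^{3}} \left(-27 + 89^{2} - 2314\right)}{27020} = \frac{89 \left(-27 + 7921 - 2314\right)}{-22 + 89 + 7921 + 704969} \cdot \frac{1}{27020} = 89 \cdot \frac{1}{712957} \cdot 5580 \cdot \frac{1}{27020} = \frac{496620}{712957} \cdot \frac{1}{27020} = \frac{24831}{963204907}$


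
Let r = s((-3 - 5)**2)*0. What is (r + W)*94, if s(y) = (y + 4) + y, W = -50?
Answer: -4700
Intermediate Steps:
s(y) = 4 + 2*y (s(y) = (4 + y) + y = 4 + 2*y)
r = 0 (r = (4 + 2*(-3 - 5)**2)*0 = (4 + 2*(-8)**2)*0 = (4 + 2*64)*0 = (4 + 128)*0 = 132*0 = 0)
(r + W)*94 = (0 - 50)*94 = -50*94 = -4700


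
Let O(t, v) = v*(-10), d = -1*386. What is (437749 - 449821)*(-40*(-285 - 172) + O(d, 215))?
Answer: -194721360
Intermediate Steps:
d = -386
O(t, v) = -10*v
(437749 - 449821)*(-40*(-285 - 172) + O(d, 215)) = (437749 - 449821)*(-40*(-285 - 172) - 10*215) = -12072*(-40*(-457) - 2150) = -12072*(18280 - 2150) = -12072*16130 = -194721360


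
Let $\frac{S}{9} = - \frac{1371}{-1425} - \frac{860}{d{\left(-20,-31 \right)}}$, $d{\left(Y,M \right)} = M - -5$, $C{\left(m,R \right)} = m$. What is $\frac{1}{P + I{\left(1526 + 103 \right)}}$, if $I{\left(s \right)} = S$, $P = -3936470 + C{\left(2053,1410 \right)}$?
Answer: $- \frac{6175}{24293133256} \approx -2.5419 \cdot 10^{-7}$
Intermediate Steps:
$P = -3934417$ ($P = -3936470 + 2053 = -3934417$)
$d{\left(Y,M \right)} = 5 + M$ ($d{\left(Y,M \right)} = M + 5 = 5 + M$)
$S = \frac{1891719}{6175}$ ($S = 9 \left(- \frac{1371}{-1425} - \frac{860}{5 - 31}\right) = 9 \left(\left(-1371\right) \left(- \frac{1}{1425}\right) - \frac{860}{-26}\right) = 9 \left(\frac{457}{475} - - \frac{430}{13}\right) = 9 \left(\frac{457}{475} + \frac{430}{13}\right) = 9 \cdot \frac{210191}{6175} = \frac{1891719}{6175} \approx 306.35$)
$I{\left(s \right)} = \frac{1891719}{6175}$
$\frac{1}{P + I{\left(1526 + 103 \right)}} = \frac{1}{-3934417 + \frac{1891719}{6175}} = \frac{1}{- \frac{24293133256}{6175}} = - \frac{6175}{24293133256}$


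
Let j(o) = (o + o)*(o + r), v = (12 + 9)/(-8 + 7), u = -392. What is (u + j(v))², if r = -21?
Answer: 1882384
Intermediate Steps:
v = -21 (v = 21/(-1) = 21*(-1) = -21)
j(o) = 2*o*(-21 + o) (j(o) = (o + o)*(o - 21) = (2*o)*(-21 + o) = 2*o*(-21 + o))
(u + j(v))² = (-392 + 2*(-21)*(-21 - 21))² = (-392 + 2*(-21)*(-42))² = (-392 + 1764)² = 1372² = 1882384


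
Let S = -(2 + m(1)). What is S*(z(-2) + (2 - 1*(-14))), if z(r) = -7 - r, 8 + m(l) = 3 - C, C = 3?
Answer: 66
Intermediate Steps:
m(l) = -8 (m(l) = -8 + (3 - 1*3) = -8 + (3 - 3) = -8 + 0 = -8)
S = 6 (S = -(2 - 8) = -1*(-6) = 6)
S*(z(-2) + (2 - 1*(-14))) = 6*((-7 - 1*(-2)) + (2 - 1*(-14))) = 6*((-7 + 2) + (2 + 14)) = 6*(-5 + 16) = 6*11 = 66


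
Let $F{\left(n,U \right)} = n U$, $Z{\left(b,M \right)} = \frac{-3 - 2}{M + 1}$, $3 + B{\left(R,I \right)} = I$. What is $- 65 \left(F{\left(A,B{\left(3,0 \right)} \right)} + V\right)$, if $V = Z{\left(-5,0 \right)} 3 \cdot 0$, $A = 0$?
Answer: $0$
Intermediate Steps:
$B{\left(R,I \right)} = -3 + I$
$Z{\left(b,M \right)} = - \frac{5}{1 + M}$
$F{\left(n,U \right)} = U n$
$V = 0$ ($V = - \frac{5}{1 + 0} \cdot 3 \cdot 0 = - \frac{5}{1} \cdot 0 = \left(-5\right) 1 \cdot 0 = \left(-5\right) 0 = 0$)
$- 65 \left(F{\left(A,B{\left(3,0 \right)} \right)} + V\right) = - 65 \left(\left(-3 + 0\right) 0 + 0\right) = - 65 \left(\left(-3\right) 0 + 0\right) = - 65 \left(0 + 0\right) = \left(-65\right) 0 = 0$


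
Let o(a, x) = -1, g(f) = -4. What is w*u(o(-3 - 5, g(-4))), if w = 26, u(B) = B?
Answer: -26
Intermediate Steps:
w*u(o(-3 - 5, g(-4))) = 26*(-1) = -26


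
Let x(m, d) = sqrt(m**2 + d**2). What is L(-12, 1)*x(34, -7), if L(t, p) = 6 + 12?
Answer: 18*sqrt(1205) ≈ 624.84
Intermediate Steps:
L(t, p) = 18
x(m, d) = sqrt(d**2 + m**2)
L(-12, 1)*x(34, -7) = 18*sqrt((-7)**2 + 34**2) = 18*sqrt(49 + 1156) = 18*sqrt(1205)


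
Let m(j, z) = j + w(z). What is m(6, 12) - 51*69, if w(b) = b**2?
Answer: -3369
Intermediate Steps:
m(j, z) = j + z**2
m(6, 12) - 51*69 = (6 + 12**2) - 51*69 = (6 + 144) - 3519 = 150 - 3519 = -3369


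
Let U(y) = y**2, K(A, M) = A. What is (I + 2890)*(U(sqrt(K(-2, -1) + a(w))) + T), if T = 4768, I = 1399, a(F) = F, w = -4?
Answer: 20424218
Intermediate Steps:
(I + 2890)*(U(sqrt(K(-2, -1) + a(w))) + T) = (1399 + 2890)*((sqrt(-2 - 4))**2 + 4768) = 4289*((sqrt(-6))**2 + 4768) = 4289*((I*sqrt(6))**2 + 4768) = 4289*(-6 + 4768) = 4289*4762 = 20424218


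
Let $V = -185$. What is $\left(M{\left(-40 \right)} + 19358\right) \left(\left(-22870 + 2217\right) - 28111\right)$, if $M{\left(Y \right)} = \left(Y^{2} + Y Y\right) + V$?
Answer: $-1090996972$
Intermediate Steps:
$M{\left(Y \right)} = -185 + 2 Y^{2}$ ($M{\left(Y \right)} = \left(Y^{2} + Y Y\right) - 185 = \left(Y^{2} + Y^{2}\right) - 185 = 2 Y^{2} - 185 = -185 + 2 Y^{2}$)
$\left(M{\left(-40 \right)} + 19358\right) \left(\left(-22870 + 2217\right) - 28111\right) = \left(\left(-185 + 2 \left(-40\right)^{2}\right) + 19358\right) \left(\left(-22870 + 2217\right) - 28111\right) = \left(\left(-185 + 2 \cdot 1600\right) + 19358\right) \left(-20653 - 28111\right) = \left(\left(-185 + 3200\right) + 19358\right) \left(-48764\right) = \left(3015 + 19358\right) \left(-48764\right) = 22373 \left(-48764\right) = -1090996972$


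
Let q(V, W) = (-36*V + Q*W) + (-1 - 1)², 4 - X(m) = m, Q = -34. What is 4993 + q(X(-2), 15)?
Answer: 4271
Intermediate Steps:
X(m) = 4 - m
q(V, W) = 4 - 36*V - 34*W (q(V, W) = (-36*V - 34*W) + (-1 - 1)² = (-36*V - 34*W) + (-2)² = (-36*V - 34*W) + 4 = 4 - 36*V - 34*W)
4993 + q(X(-2), 15) = 4993 + (4 - 36*(4 - 1*(-2)) - 34*15) = 4993 + (4 - 36*(4 + 2) - 510) = 4993 + (4 - 36*6 - 510) = 4993 + (4 - 216 - 510) = 4993 - 722 = 4271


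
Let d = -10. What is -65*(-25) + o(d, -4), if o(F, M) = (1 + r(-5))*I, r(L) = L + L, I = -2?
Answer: 1643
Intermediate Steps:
r(L) = 2*L
o(F, M) = 18 (o(F, M) = (1 + 2*(-5))*(-2) = (1 - 10)*(-2) = -9*(-2) = 18)
-65*(-25) + o(d, -4) = -65*(-25) + 18 = 1625 + 18 = 1643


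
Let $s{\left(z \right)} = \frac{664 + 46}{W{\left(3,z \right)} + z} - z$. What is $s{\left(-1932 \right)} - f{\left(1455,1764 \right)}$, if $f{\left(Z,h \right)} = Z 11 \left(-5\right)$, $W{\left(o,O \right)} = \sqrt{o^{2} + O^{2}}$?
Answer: $\frac{703111}{3} + \frac{710 \sqrt{414737}}{3} \approx 3.8678 \cdot 10^{5}$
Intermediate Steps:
$W{\left(o,O \right)} = \sqrt{O^{2} + o^{2}}$
$f{\left(Z,h \right)} = - 55 Z$ ($f{\left(Z,h \right)} = 11 Z \left(-5\right) = - 55 Z$)
$s{\left(z \right)} = - z + \frac{710}{z + \sqrt{9 + z^{2}}}$ ($s{\left(z \right)} = \frac{664 + 46}{\sqrt{z^{2} + 3^{2}} + z} - z = \frac{710}{\sqrt{z^{2} + 9} + z} - z = \frac{710}{\sqrt{9 + z^{2}} + z} - z = \frac{710}{z + \sqrt{9 + z^{2}}} - z = - z + \frac{710}{z + \sqrt{9 + z^{2}}}$)
$s{\left(-1932 \right)} - f{\left(1455,1764 \right)} = \frac{710 - \left(-1932\right)^{2} - - 1932 \sqrt{9 + \left(-1932\right)^{2}}}{-1932 + \sqrt{9 + \left(-1932\right)^{2}}} - \left(-55\right) 1455 = \frac{710 - 3732624 - - 1932 \sqrt{9 + 3732624}}{-1932 + \sqrt{9 + 3732624}} - -80025 = \frac{710 - 3732624 - - 1932 \sqrt{3732633}}{-1932 + \sqrt{3732633}} + 80025 = \frac{710 - 3732624 - - 1932 \cdot 3 \sqrt{414737}}{-1932 + 3 \sqrt{414737}} + 80025 = \frac{710 - 3732624 + 5796 \sqrt{414737}}{-1932 + 3 \sqrt{414737}} + 80025 = \frac{-3731914 + 5796 \sqrt{414737}}{-1932 + 3 \sqrt{414737}} + 80025 = 80025 + \frac{-3731914 + 5796 \sqrt{414737}}{-1932 + 3 \sqrt{414737}}$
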